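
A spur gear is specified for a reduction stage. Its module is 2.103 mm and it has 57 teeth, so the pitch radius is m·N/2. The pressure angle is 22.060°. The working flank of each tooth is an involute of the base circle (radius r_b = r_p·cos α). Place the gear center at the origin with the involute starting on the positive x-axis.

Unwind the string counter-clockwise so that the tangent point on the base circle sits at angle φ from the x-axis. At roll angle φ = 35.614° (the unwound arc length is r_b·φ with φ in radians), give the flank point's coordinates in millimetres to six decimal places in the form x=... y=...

pitch radius r_p = m·N/2 = 2.103·57/2 = 59.935500
base radius r_b = r_p·cos α = 59.935500·cos 22.060° = 55.547686
roll angle φ = 35.614° = 0.62158156 rad
x = r_b·(cos φ + φ·sin φ) = 55.547686·(0.81295850 + 0.62158156·0.58232163) = 65.264025
y = r_b·(sin φ − φ·cos φ) = 55.547686·(0.58232163 − 0.62158156·0.81295850) = 4.277262

x=65.264025 y=4.277262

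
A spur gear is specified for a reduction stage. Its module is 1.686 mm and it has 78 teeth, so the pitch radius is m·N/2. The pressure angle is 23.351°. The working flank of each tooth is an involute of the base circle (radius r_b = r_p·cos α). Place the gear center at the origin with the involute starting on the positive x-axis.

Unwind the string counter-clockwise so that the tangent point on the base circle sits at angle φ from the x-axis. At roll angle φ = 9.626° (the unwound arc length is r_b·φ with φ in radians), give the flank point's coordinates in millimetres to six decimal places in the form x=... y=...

pitch radius r_p = m·N/2 = 1.686·78/2 = 65.754000
base radius r_b = r_p·cos α = 65.754000·cos 23.351° = 60.368349
roll angle φ = 9.626° = 0.16800539 rad
x = r_b·(cos φ + φ·sin φ) = 60.368349·(0.98592026 + 0.16800539·0.16721616) = 61.214319
y = r_b·(sin φ − φ·cos φ) = 60.368349·(0.16721616 − 0.16800539·0.98592026) = 0.095155

x=61.214319 y=0.095155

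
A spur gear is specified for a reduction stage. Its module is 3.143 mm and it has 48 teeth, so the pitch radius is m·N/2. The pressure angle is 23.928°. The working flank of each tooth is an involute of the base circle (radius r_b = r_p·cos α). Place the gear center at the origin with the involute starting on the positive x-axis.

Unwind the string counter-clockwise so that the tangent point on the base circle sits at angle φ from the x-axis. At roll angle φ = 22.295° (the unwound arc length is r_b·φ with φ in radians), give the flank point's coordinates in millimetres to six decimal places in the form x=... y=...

x=73.973092 y=1.333741

pitch radius r_p = m·N/2 = 3.143·48/2 = 75.432000
base radius r_b = r_p·cos α = 75.432000·cos 23.928° = 68.949061
roll angle φ = 22.295° = 0.38912116 rad
x = r_b·(cos φ + φ·sin φ) = 68.949061·(0.92524283 + 0.38912116·0.37937542) = 73.973092
y = r_b·(sin φ − φ·cos φ) = 68.949061·(0.37937542 − 0.38912116·0.92524283) = 1.333741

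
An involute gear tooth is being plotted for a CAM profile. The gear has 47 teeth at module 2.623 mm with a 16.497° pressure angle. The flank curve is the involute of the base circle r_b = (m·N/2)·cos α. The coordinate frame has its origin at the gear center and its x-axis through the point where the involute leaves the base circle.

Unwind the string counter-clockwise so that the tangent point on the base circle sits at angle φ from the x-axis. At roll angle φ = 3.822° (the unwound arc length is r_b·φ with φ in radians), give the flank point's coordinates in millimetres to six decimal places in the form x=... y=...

x=59.234395 y=0.005845

pitch radius r_p = m·N/2 = 2.623·47/2 = 61.640500
base radius r_b = r_p·cos α = 61.640500·cos 16.497° = 59.103044
roll angle φ = 3.822° = 0.06670648 rad
x = r_b·(cos φ + φ·sin φ) = 59.103044·(0.99777595 + 0.06670648·0.06665702) = 59.234395
y = r_b·(sin φ − φ·cos φ) = 59.103044·(0.06665702 − 0.06670648·0.99777595) = 0.005845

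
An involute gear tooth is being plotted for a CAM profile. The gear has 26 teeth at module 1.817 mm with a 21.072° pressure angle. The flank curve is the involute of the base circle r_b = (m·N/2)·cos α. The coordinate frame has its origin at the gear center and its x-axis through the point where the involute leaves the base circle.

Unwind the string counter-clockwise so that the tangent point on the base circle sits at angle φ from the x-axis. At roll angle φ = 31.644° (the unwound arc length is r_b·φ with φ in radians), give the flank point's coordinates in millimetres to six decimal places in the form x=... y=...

x=25.151027 y=1.200383

pitch radius r_p = m·N/2 = 1.817·26/2 = 23.621000
base radius r_b = r_p·cos α = 23.621000·cos 21.072° = 22.041448
roll angle φ = 31.644° = 0.55229199 rad
x = r_b·(cos φ + φ·sin φ) = 22.041448·(0.85132429 + 0.55229199·0.52463983) = 25.151027
y = r_b·(sin φ − φ·cos φ) = 22.041448·(0.52463983 − 0.55229199·0.85132429) = 1.200383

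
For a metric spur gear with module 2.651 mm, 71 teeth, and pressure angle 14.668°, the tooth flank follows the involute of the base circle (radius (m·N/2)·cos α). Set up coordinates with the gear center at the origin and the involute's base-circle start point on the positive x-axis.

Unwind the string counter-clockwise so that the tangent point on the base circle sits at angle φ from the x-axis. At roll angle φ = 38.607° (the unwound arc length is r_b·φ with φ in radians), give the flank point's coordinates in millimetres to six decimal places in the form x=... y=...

pitch radius r_p = m·N/2 = 2.651·71/2 = 94.110500
base radius r_b = r_p·cos α = 94.110500·cos 14.668° = 91.043375
roll angle φ = 38.607° = 0.67381926 rad
x = r_b·(cos φ + φ·sin φ) = 91.043375·(0.78144425 + 0.67381926·0.62397507) = 109.424184
y = r_b·(sin φ − φ·cos φ) = 91.043375·(0.62397507 − 0.67381926·0.78144425) = 8.869708

x=109.424184 y=8.869708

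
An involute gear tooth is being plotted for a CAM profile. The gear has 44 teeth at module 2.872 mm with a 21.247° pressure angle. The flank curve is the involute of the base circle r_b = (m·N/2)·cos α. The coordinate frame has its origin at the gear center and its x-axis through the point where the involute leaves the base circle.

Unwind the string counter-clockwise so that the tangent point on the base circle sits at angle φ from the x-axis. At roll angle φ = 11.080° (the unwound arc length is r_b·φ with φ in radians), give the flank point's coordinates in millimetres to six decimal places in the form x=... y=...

x=59.980044 y=0.141430

pitch radius r_p = m·N/2 = 2.872·44/2 = 63.184000
base radius r_b = r_p·cos α = 63.184000·cos 21.247° = 58.889184
roll angle φ = 11.080° = 0.19338248 rad
x = r_b·(cos φ + φ·sin φ) = 58.889184·(0.98135981 + 0.19338248·0.19217942) = 59.980044
y = r_b·(sin φ − φ·cos φ) = 58.889184·(0.19217942 − 0.19338248·0.98135981) = 0.141430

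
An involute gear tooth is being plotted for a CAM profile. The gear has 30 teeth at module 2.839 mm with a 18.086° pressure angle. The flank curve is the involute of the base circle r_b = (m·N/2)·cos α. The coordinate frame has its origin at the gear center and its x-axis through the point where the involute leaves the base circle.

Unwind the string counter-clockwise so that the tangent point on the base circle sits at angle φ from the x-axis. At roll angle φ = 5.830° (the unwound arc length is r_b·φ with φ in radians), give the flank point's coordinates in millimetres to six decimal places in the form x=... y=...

pitch radius r_p = m·N/2 = 2.839·30/2 = 42.585000
base radius r_b = r_p·cos α = 42.585000·cos 18.086° = 40.480944
roll angle φ = 5.830° = 0.10175270 rad
x = r_b·(cos φ + φ·sin φ) = 40.480944·(0.99482766 + 0.10175270·0.10157720) = 40.689964
y = r_b·(sin φ − φ·cos φ) = 40.480944·(0.10157720 − 0.10175270·0.99482766) = 0.014201

x=40.689964 y=0.014201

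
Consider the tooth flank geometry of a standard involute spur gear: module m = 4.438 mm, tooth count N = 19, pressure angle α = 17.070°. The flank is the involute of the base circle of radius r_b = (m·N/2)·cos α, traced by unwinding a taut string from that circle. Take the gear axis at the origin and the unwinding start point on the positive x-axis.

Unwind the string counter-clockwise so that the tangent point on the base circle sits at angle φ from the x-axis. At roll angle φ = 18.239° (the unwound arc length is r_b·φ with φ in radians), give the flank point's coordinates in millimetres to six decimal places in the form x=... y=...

pitch radius r_p = m·N/2 = 4.438·19/2 = 42.161000
base radius r_b = r_p·cos α = 42.161000·cos 17.070° = 40.303675
roll angle φ = 18.239° = 0.31833060 rad
x = r_b·(cos φ + φ·sin φ) = 40.303675·(0.94975923 + 0.31833060·0.31298147) = 42.294306
y = r_b·(sin φ − φ·cos φ) = 40.303675·(0.31298147 − 0.31833060·0.94975923) = 0.428994

x=42.294306 y=0.428994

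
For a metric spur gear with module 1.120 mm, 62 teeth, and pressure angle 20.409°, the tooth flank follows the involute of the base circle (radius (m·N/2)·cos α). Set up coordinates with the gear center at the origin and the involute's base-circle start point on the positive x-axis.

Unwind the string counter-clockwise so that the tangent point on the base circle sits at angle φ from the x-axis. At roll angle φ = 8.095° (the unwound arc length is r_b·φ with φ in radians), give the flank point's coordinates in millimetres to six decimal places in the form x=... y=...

x=32.863686 y=0.030529

pitch radius r_p = m·N/2 = 1.120·62/2 = 34.720000
base radius r_b = r_p·cos α = 34.720000·cos 20.409° = 32.540529
roll angle φ = 8.095° = 0.14128440 rad
x = r_b·(cos φ + φ·sin φ) = 32.540529·(0.99003595 + 0.14128440·0.14081484) = 32.863686
y = r_b·(sin φ − φ·cos φ) = 32.540529·(0.14081484 − 0.14128440·0.99003595) = 0.030529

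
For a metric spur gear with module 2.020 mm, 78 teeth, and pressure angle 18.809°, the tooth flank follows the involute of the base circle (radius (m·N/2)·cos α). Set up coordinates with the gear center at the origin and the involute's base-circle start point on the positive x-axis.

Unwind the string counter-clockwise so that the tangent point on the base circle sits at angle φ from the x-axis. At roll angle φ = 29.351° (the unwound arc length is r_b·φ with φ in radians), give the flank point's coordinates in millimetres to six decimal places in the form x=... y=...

pitch radius r_p = m·N/2 = 2.020·78/2 = 78.780000
base radius r_b = r_p·cos α = 78.780000·cos 18.809° = 74.573040
roll angle φ = 29.351° = 0.51227159 rad
x = r_b·(cos φ + φ·sin φ) = 74.573040·(0.87163332 + 0.51227159·0.49015850) = 83.725210
y = r_b·(sin φ − φ·cos φ) = 74.573040·(0.49015850 − 0.51227159·0.87163332) = 3.254779

x=83.725210 y=3.254779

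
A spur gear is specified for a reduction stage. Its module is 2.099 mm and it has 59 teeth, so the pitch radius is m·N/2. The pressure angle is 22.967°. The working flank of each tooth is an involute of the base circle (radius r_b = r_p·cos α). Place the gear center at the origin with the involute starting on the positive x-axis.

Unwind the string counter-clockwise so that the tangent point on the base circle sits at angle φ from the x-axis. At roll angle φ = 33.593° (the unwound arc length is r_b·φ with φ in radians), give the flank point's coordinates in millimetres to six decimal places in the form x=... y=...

x=65.985020 y=3.700161

pitch radius r_p = m·N/2 = 2.099·59/2 = 61.920500
base radius r_b = r_p·cos α = 61.920500·cos 22.967° = 57.012046
roll angle φ = 33.593° = 0.58630846 rad
x = r_b·(cos φ + φ·sin φ) = 57.012046·(0.83298884 + 0.58630846·0.55328978) = 65.985020
y = r_b·(sin φ − φ·cos φ) = 57.012046·(0.55328978 − 0.58630846·0.83298884) = 3.700161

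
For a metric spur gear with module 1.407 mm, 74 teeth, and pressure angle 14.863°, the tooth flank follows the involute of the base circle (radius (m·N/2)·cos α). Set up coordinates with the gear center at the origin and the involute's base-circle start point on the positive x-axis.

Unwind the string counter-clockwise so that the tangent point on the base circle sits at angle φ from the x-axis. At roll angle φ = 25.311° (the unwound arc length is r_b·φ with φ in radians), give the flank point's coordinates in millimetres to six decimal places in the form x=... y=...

pitch radius r_p = m·N/2 = 1.407·74/2 = 52.059000
base radius r_b = r_p·cos α = 52.059000·cos 14.863° = 50.317206
roll angle φ = 25.311° = 0.44176029 rad
x = r_b·(cos φ + φ·sin φ) = 50.317206·(0.90400049 + 0.44176029·0.42753143) = 54.990009
y = r_b·(sin φ − φ·cos φ) = 50.317206·(0.42753143 − 0.44176029·0.90400049) = 1.417934

x=54.990009 y=1.417934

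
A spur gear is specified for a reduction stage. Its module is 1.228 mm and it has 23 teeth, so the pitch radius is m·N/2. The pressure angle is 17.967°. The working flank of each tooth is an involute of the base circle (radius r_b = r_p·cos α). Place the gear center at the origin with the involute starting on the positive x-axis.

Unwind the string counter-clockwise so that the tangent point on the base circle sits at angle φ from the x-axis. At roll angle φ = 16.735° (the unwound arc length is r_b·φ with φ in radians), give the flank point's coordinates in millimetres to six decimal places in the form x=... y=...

pitch radius r_p = m·N/2 = 1.228·23/2 = 14.122000
base radius r_b = r_p·cos α = 14.122000·cos 17.967° = 13.433331
roll angle φ = 16.735° = 0.29208085 rad
x = r_b·(cos φ + φ·sin φ) = 13.433331·(0.95764678 + 0.29208085·0.28794557) = 13.994175
y = r_b·(sin φ − φ·cos φ) = 13.433331·(0.28794557 − 0.29208085·0.95764678) = 0.110627

x=13.994175 y=0.110627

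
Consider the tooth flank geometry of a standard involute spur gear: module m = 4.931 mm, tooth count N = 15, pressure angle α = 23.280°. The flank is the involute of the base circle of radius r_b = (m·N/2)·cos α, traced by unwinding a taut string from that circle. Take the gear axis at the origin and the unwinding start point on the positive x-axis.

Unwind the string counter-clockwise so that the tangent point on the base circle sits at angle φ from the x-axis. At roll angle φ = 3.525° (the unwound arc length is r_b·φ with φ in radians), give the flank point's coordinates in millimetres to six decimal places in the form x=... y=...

x=34.035779 y=0.002636

pitch radius r_p = m·N/2 = 4.931·15/2 = 36.982500
base radius r_b = r_p·cos α = 36.982500·cos 23.280° = 33.971547
roll angle φ = 3.525° = 0.06152286 rad
x = r_b·(cos φ + φ·sin φ) = 33.971547·(0.99810807 + 0.06152286·0.06148405) = 34.035779
y = r_b·(sin φ − φ·cos φ) = 33.971547·(0.06148405 − 0.06152286·0.99810807) = 0.002636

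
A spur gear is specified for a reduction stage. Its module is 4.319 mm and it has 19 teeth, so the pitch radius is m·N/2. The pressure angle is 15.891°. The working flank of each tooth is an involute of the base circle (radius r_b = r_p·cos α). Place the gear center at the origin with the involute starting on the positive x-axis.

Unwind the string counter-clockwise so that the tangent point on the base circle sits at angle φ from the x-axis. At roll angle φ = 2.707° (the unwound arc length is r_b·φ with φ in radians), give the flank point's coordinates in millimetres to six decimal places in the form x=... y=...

pitch radius r_p = m·N/2 = 4.319·19/2 = 41.030500
base radius r_b = r_p·cos α = 41.030500·cos 15.891° = 39.462492
roll angle φ = 2.707° = 0.04724606 rad
x = r_b·(cos φ + φ·sin φ) = 39.462492·(0.99888411 + 0.04724606·0.04722849) = 39.506511
y = r_b·(sin φ − φ·cos φ) = 39.462492·(0.04722849 − 0.04724606·0.99888411) = 0.001387

x=39.506511 y=0.001387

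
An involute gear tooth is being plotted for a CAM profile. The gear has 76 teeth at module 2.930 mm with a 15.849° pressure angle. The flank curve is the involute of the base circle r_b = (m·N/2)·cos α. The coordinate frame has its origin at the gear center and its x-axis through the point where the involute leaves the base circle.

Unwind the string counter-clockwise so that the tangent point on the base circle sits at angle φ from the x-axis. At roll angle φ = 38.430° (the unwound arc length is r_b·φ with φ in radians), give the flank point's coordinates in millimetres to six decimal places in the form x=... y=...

x=128.557328 y=10.296181

pitch radius r_p = m·N/2 = 2.930·76/2 = 111.340000
base radius r_b = r_p·cos α = 111.340000·cos 15.849° = 107.107386
roll angle φ = 38.430° = 0.67073003 rad
x = r_b·(cos φ + φ·sin φ) = 107.107386·(0.78336812 + 0.67073003·0.62155804) = 128.557328
y = r_b·(sin φ − φ·cos φ) = 107.107386·(0.62155804 − 0.67073003·0.78336812) = 10.296181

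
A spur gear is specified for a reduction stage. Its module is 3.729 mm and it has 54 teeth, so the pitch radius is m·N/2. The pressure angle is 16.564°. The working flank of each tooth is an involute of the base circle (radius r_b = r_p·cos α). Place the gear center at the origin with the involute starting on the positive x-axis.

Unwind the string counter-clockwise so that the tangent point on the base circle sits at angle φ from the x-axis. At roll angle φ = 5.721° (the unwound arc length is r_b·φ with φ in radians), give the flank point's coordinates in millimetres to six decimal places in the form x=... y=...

x=96.984728 y=0.031992

pitch radius r_p = m·N/2 = 3.729·54/2 = 100.683000
base radius r_b = r_p·cos α = 100.683000·cos 16.564° = 96.504846
roll angle φ = 5.721° = 0.09985029 rad
x = r_b·(cos φ + φ·sin φ) = 96.504846·(0.99501910 + 0.09985029·0.09968445) = 96.984728
y = r_b·(sin φ − φ·cos φ) = 96.504846·(0.09968445 − 0.09985029·0.99501910) = 0.031992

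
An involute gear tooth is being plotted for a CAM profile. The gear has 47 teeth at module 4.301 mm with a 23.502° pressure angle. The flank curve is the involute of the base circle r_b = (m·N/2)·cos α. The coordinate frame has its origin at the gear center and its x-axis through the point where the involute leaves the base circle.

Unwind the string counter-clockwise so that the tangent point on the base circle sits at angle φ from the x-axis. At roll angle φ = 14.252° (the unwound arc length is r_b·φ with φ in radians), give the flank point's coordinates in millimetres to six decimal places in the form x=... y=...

pitch radius r_p = m·N/2 = 4.301·47/2 = 101.073500
base radius r_b = r_p·cos α = 101.073500·cos 23.502° = 92.689065
roll angle φ = 14.252° = 0.24874432 rad
x = r_b·(cos φ + φ·sin φ) = 92.689065·(0.96922232 + 0.24874432·0.24618713) = 95.512370
y = r_b·(sin φ − φ·cos φ) = 92.689065·(0.24618713 − 0.24874432·0.96922232) = 0.472582

x=95.512370 y=0.472582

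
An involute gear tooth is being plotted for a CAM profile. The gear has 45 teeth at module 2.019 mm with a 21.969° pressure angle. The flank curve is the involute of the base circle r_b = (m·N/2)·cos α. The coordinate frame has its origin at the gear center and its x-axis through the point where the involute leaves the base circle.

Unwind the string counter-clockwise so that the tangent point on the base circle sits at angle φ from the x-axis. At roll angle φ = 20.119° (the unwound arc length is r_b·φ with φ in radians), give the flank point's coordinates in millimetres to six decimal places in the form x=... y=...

x=44.646601 y=0.600545

pitch radius r_p = m·N/2 = 2.019·45/2 = 45.427500
base radius r_b = r_p·cos α = 45.427500·cos 21.969° = 42.128846
roll angle φ = 20.119° = 0.35114279 rad
x = r_b·(cos φ + φ·sin φ) = 42.128846·(0.93898024 + 0.35114279·0.34397109) = 44.646601
y = r_b·(sin φ − φ·cos φ) = 42.128846·(0.34397109 − 0.35114279·0.93898024) = 0.600545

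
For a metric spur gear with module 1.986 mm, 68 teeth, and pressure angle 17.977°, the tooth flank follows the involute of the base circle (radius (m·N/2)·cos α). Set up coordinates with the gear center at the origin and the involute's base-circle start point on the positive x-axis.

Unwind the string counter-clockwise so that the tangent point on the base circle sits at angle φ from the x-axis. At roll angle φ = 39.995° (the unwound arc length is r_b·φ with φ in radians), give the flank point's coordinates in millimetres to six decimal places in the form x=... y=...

pitch radius r_p = m·N/2 = 1.986·68/2 = 67.524000
base radius r_b = r_p·cos α = 67.524000·cos 17.977° = 64.227511
roll angle φ = 39.995° = 0.69804443 rad
x = r_b·(cos φ + φ·sin φ) = 64.227511·(0.76610053 + 0.69804443·0.64272076) = 78.020252
y = r_b·(sin φ − φ·cos φ) = 64.227511·(0.64272076 − 0.69804443·0.76610053) = 6.933266

x=78.020252 y=6.933266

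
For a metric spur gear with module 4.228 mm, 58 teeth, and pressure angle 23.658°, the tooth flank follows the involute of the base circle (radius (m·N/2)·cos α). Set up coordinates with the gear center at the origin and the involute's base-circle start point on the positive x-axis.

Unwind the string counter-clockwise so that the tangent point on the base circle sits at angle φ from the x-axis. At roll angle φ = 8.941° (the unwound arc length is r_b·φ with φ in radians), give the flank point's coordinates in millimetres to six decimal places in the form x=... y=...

pitch radius r_p = m·N/2 = 4.228·58/2 = 122.612000
base radius r_b = r_p·cos α = 122.612000·cos 23.658° = 112.307319
roll angle φ = 8.941° = 0.15604989 rad
x = r_b·(cos φ + φ·sin φ) = 112.307319·(0.98784890 + 0.15604989·0.15541732) = 113.666435
y = r_b·(sin φ − φ·cos φ) = 112.307319·(0.15541732 − 0.15604989·0.98784890) = 0.141912

x=113.666435 y=0.141912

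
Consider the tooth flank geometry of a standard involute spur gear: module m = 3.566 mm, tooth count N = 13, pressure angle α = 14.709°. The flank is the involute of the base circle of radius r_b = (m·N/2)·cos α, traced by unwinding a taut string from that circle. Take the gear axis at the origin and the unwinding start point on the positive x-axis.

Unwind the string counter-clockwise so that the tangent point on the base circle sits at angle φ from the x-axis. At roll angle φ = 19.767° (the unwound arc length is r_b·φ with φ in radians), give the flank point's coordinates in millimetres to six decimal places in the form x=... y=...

x=23.714162 y=0.303235

pitch radius r_p = m·N/2 = 3.566·13/2 = 23.179000
base radius r_b = r_p·cos α = 23.179000·cos 14.709° = 22.419375
roll angle φ = 19.767° = 0.34499923 rad
x = r_b·(cos φ + φ·sin φ) = 22.419375·(0.94107571 + 0.34499923·0.33819596) = 23.714162
y = r_b·(sin φ − φ·cos φ) = 22.419375·(0.33819596 − 0.34499923·0.94107571) = 0.303235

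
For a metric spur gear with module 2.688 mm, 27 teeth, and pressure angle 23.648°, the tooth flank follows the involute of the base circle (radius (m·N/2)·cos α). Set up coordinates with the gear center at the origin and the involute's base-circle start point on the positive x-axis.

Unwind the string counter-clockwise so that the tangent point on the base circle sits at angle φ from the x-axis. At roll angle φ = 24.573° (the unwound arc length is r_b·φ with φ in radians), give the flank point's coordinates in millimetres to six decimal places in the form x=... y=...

x=36.158758 y=0.858119

pitch radius r_p = m·N/2 = 2.688·27/2 = 36.288000
base radius r_b = r_p·cos α = 36.288000·cos 23.648° = 33.240788
roll angle φ = 24.573° = 0.42887976 rad
x = r_b·(cos φ + φ·sin φ) = 33.240788·(0.90943218 + 0.42887976·0.41585228) = 36.158758
y = r_b·(sin φ − φ·cos φ) = 33.240788·(0.41585228 − 0.42887976·0.90943218) = 0.858119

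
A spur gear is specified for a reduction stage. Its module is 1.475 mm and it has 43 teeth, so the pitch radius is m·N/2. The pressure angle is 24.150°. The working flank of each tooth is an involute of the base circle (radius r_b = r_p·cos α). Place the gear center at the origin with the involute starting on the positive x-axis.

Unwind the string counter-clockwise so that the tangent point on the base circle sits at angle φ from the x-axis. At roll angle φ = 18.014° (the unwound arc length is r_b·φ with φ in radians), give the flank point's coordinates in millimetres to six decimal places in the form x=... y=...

pitch radius r_p = m·N/2 = 1.475·43/2 = 31.712500
base radius r_b = r_p·cos α = 31.712500·cos 24.150° = 28.936943
roll angle φ = 18.014° = 0.31440361 rad
x = r_b·(cos φ + φ·sin φ) = 28.936943·(0.95098098 + 0.31440361·0.30924937) = 30.331995
y = r_b·(sin φ − φ·cos φ) = 28.936943·(0.30924937 − 0.31440361·0.95098098) = 0.296821

x=30.331995 y=0.296821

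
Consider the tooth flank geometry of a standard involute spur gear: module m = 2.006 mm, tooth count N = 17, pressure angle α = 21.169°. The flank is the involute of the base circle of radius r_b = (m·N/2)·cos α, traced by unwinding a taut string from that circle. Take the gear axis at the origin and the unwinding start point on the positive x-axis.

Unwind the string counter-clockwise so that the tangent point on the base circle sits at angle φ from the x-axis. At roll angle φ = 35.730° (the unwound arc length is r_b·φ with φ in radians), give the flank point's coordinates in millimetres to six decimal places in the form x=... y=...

x=18.697947 y=1.236043

pitch radius r_p = m·N/2 = 2.006·17/2 = 17.051000
base radius r_b = r_p·cos α = 17.051000·cos 21.169° = 15.900387
roll angle φ = 35.730° = 0.62360614 rad
x = r_b·(cos φ + φ·sin φ) = 15.900387·(0.81177787 + 0.62360614·0.58396634) = 18.697947
y = r_b·(sin φ − φ·cos φ) = 15.900387·(0.58396634 − 0.62360614·0.81177787) = 1.236043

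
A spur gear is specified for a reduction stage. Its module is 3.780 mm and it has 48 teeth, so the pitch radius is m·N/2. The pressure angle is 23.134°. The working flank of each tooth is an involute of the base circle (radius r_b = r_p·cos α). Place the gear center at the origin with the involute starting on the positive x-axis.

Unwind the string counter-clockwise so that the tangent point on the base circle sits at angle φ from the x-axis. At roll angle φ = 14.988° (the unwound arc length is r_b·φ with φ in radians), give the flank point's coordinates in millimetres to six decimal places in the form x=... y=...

pitch radius r_p = m·N/2 = 3.780·48/2 = 90.720000
base radius r_b = r_p·cos α = 90.720000·cos 23.134° = 83.425070
roll angle φ = 14.988° = 0.26158995 rad
x = r_b·(cos φ + φ·sin φ) = 83.425070·(0.96598001 + 0.26158995·0.25861674) = 86.230785
y = r_b·(sin φ − φ·cos φ) = 83.425070·(0.25861674 − 0.26158995·0.96598001) = 0.494383

x=86.230785 y=0.494383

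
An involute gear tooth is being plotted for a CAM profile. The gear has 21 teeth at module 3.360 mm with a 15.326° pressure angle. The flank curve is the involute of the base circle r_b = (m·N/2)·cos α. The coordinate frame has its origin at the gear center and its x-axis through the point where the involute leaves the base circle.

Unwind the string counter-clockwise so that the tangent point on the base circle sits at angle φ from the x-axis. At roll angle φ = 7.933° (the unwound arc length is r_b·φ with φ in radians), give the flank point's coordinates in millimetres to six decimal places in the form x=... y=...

pitch radius r_p = m·N/2 = 3.360·21/2 = 35.280000
base radius r_b = r_p·cos α = 35.280000·cos 15.326° = 34.025358
roll angle φ = 7.933° = 0.13845697 rad
x = r_b·(cos φ + φ·sin φ) = 34.025358·(0.99043014 + 0.13845697·0.13801502) = 34.349935
y = r_b·(sin φ − φ·cos φ) = 34.025358·(0.13801502 − 0.13845697·0.99043014) = 0.030046

x=34.349935 y=0.030046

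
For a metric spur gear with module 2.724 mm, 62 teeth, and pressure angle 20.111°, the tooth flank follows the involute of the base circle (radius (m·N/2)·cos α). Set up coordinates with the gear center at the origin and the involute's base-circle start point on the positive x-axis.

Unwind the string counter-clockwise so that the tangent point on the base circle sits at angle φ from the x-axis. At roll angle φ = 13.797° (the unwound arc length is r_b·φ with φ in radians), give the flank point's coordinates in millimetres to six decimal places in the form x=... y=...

x=81.561095 y=0.366937

pitch radius r_p = m·N/2 = 2.724·62/2 = 84.444000
base radius r_b = r_p·cos α = 84.444000·cos 20.111° = 79.295302
roll angle φ = 13.797° = 0.24080308 rad
x = r_b·(cos φ + φ·sin φ) = 79.295302·(0.97114677 + 0.24080308·0.23848261) = 81.561095
y = r_b·(sin φ − φ·cos φ) = 79.295302·(0.23848261 − 0.24080308·0.97114677) = 0.366937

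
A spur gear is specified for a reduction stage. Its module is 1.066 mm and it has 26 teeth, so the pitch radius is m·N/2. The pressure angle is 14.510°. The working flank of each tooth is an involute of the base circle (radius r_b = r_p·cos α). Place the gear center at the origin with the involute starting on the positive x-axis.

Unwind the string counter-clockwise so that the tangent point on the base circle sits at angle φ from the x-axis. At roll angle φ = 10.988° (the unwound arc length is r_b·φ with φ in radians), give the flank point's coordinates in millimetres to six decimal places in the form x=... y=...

pitch radius r_p = m·N/2 = 1.066·26/2 = 13.858000
base radius r_b = r_p·cos α = 13.858000·cos 14.510° = 13.415984
roll angle φ = 10.988° = 0.19177678 rad
x = r_b·(cos φ + φ·sin φ) = 13.415984·(0.98166712 + 0.19177678·0.19060340) = 13.660429
y = r_b·(sin φ − φ·cos φ) = 13.415984·(0.19060340 − 0.19177678·0.98166712) = 0.031426

x=13.660429 y=0.031426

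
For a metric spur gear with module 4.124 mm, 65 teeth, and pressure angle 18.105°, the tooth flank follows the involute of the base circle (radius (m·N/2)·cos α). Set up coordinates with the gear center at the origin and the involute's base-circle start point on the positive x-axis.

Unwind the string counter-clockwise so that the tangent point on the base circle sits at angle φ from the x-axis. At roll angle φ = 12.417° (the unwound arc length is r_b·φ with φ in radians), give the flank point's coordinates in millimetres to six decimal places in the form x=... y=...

x=130.350578 y=0.430198

pitch radius r_p = m·N/2 = 4.124·65/2 = 134.030000
base radius r_b = r_p·cos α = 134.030000·cos 18.105° = 127.393989
roll angle φ = 12.417° = 0.21671753 rad
x = r_b·(cos φ + φ·sin φ) = 127.393989·(0.97660852 + 0.21671753·0.21502510) = 130.350578
y = r_b·(sin φ − φ·cos φ) = 127.393989·(0.21502510 − 0.21671753·0.97660852) = 0.430198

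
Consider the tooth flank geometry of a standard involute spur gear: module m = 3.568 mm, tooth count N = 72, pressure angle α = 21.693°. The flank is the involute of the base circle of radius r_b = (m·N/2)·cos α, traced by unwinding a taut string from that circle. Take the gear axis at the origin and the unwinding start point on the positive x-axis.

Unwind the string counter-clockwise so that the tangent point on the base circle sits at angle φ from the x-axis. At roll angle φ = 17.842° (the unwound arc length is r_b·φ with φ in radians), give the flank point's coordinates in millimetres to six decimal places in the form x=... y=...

x=124.998281 y=1.189735

pitch radius r_p = m·N/2 = 3.568·72/2 = 128.448000
base radius r_b = r_p·cos α = 128.448000·cos 21.693° = 119.351022
roll angle φ = 17.842° = 0.31140165 rad
x = r_b·(cos φ + φ·sin φ) = 119.351022·(0.95190505 + 0.31140165·0.30639317) = 124.998281
y = r_b·(sin φ − φ·cos φ) = 119.351022·(0.30639317 − 0.31140165·0.95190505) = 1.189735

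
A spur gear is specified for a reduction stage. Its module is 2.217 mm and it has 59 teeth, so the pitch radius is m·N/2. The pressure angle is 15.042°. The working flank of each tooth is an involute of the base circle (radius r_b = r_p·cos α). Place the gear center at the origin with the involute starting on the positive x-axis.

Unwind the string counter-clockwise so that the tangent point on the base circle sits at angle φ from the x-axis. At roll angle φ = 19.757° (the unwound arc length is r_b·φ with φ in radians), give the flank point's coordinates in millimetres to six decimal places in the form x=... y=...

pitch radius r_p = m·N/2 = 2.217·59/2 = 65.401500
base radius r_b = r_p·cos α = 65.401500·cos 15.042° = 63.160573
roll angle φ = 19.757° = 0.34482470 rad
x = r_b·(cos φ + φ·sin φ) = 63.160573·(0.94113472 + 0.34482470·0.33803170) = 66.804711
y = r_b·(sin φ − φ·cos φ) = 63.160573·(0.33803170 − 0.34482470·0.94113472) = 0.852996

x=66.804711 y=0.852996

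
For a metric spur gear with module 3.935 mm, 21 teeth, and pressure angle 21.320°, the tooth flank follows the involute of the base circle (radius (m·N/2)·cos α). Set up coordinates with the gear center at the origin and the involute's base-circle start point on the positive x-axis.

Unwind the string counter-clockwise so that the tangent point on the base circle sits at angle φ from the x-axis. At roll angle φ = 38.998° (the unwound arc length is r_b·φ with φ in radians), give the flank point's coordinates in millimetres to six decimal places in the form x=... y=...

pitch radius r_p = m·N/2 = 3.935·21/2 = 41.317500
base radius r_b = r_p·cos α = 41.317500·cos 21.320° = 38.489911
roll angle φ = 38.998° = 0.68064350 rad
x = r_b·(cos φ + φ·sin φ) = 38.489911·(0.77716793 + 0.68064350·0.62929326) = 46.399291
y = r_b·(sin φ − φ·cos φ) = 38.489911·(0.62929326 − 0.68064350·0.77716793) = 3.861268

x=46.399291 y=3.861268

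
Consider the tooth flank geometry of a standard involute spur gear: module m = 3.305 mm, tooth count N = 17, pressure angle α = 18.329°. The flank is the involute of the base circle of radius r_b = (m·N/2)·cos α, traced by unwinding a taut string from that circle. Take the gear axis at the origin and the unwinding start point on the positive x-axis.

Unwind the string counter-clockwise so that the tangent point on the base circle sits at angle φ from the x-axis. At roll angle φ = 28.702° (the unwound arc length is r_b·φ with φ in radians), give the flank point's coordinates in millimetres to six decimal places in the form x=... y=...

x=29.806271 y=1.089653

pitch radius r_p = m·N/2 = 3.305·17/2 = 28.092500
base radius r_b = r_p·cos α = 28.092500·cos 18.329° = 26.667267
roll angle φ = 28.702° = 0.50094440 rad
x = r_b·(cos φ + φ·sin φ) = 26.667267·(0.87712940 + 0.50094440·0.48025412) = 29.806271
y = r_b·(sin φ − φ·cos φ) = 26.667267·(0.48025412 − 0.50094440·0.87712940) = 1.089653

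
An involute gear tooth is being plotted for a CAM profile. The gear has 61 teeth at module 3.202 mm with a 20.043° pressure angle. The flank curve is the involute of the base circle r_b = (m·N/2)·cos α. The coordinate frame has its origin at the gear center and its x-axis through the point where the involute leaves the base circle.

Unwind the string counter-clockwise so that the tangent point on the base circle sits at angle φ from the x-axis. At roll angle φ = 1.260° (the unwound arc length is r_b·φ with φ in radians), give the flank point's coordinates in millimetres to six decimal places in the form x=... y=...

x=91.768409 y=0.000325

pitch radius r_p = m·N/2 = 3.202·61/2 = 97.661000
base radius r_b = r_p·cos α = 97.661000·cos 20.043° = 91.746227
roll angle φ = 1.260° = 0.02199115 rad
x = r_b·(cos φ + φ·sin φ) = 91.746227·(0.99975820 + 0.02199115·0.02198938) = 91.768409
y = r_b·(sin φ − φ·cos φ) = 91.746227·(0.02198938 − 0.02199115·0.99975820) = 0.000325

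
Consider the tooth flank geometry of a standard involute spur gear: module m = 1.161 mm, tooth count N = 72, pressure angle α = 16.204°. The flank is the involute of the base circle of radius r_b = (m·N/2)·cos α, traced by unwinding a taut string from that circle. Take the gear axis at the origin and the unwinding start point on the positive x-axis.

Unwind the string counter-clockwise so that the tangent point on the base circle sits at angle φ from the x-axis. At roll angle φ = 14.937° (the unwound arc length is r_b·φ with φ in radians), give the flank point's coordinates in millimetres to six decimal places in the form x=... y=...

x=41.476431 y=0.235438

pitch radius r_p = m·N/2 = 1.161·72/2 = 41.796000
base radius r_b = r_p·cos α = 41.796000·cos 16.204° = 40.135621
roll angle φ = 14.937° = 0.26069983 rad
x = r_b·(cos φ + φ·sin φ) = 40.135621·(0.96620983 + 0.26069983·0.25775680) = 41.476431
y = r_b·(sin φ − φ·cos φ) = 40.135621·(0.25775680 − 0.26069983·0.96620983) = 0.235438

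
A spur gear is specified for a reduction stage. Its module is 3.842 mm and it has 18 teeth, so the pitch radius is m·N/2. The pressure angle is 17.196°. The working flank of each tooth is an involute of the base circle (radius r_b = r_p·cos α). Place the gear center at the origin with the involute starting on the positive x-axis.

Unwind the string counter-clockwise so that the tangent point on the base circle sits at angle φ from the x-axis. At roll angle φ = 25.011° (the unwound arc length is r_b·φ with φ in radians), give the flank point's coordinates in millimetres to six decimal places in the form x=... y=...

pitch radius r_p = m·N/2 = 3.842·18/2 = 34.578000
base radius r_b = r_p·cos α = 34.578000·cos 17.196° = 33.032329
roll angle φ = 25.011° = 0.43652430 rad
x = r_b·(cos φ + φ·sin φ) = 33.032329·(0.90622663 + 0.43652430·0.42279225) = 36.031193
y = r_b·(sin φ − φ·cos φ) = 33.032329·(0.42279225 − 0.43652430·0.90622663) = 0.898556

x=36.031193 y=0.898556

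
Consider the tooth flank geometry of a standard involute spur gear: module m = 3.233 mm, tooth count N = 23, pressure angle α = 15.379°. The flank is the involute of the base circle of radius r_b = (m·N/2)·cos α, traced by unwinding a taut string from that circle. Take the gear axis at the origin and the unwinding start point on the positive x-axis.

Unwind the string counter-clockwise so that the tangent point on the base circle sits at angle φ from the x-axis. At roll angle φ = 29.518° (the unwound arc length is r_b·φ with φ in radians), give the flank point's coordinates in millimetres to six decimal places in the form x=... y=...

x=40.294514 y=1.590992

pitch radius r_p = m·N/2 = 3.233·23/2 = 37.179500
base radius r_b = r_p·cos α = 37.179500·cos 15.379° = 35.848201
roll angle φ = 29.518° = 0.51518629 rad
x = r_b·(cos φ + φ·sin φ) = 35.848201·(0.87020095 + 0.51518629·0.49269697) = 40.294514
y = r_b·(sin φ − φ·cos φ) = 35.848201·(0.49269697 − 0.51518629·0.87020095) = 1.590992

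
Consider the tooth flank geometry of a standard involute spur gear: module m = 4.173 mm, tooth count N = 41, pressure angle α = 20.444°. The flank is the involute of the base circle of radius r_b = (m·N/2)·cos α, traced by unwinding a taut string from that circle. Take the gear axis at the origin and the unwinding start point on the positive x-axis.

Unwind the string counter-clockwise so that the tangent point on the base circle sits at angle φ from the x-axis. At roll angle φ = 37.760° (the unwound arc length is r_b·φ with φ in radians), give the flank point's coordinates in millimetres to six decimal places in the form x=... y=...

pitch radius r_p = m·N/2 = 4.173·41/2 = 85.546500
base radius r_b = r_p·cos α = 85.546500·cos 20.444° = 80.158271
roll angle φ = 37.760° = 0.65903633 rad
x = r_b·(cos φ + φ·sin φ) = 80.158271·(0.79058271 + 0.65903633·0.61235527) = 95.720765
y = r_b·(sin φ − φ·cos φ) = 80.158271·(0.61235527 − 0.65903633·0.79058271) = 7.321059

x=95.720765 y=7.321059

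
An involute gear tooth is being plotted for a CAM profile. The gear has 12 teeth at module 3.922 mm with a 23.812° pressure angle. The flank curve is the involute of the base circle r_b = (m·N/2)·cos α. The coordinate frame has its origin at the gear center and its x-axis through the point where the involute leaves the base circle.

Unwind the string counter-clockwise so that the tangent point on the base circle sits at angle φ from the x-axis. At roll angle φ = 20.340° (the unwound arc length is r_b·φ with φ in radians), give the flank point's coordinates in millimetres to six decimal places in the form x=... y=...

pitch radius r_p = m·N/2 = 3.922·12/2 = 23.532000
base radius r_b = r_p·cos α = 23.532000·cos 23.812° = 21.528842
roll angle φ = 20.340° = 0.35499997 rad
x = r_b·(cos φ + φ·sin φ) = 21.528842·(0.93764650 + 0.35499997·0.34759034) = 22.842985
y = r_b·(sin φ − φ·cos φ) = 21.528842·(0.34759034 − 0.35499997·0.93764650) = 0.317031

x=22.842985 y=0.317031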